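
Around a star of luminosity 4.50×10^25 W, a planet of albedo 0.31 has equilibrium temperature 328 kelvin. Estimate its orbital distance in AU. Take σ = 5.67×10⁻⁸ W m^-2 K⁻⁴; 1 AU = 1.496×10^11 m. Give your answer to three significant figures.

Required flux: S = 4σT⁴/(1−α) = 3804 W m^-2.
From L = 4πd²S, d = √(4.50×10^25/(4π·3804)) = 3.068×10^10 m = 0.2051 AU.

0.205 AU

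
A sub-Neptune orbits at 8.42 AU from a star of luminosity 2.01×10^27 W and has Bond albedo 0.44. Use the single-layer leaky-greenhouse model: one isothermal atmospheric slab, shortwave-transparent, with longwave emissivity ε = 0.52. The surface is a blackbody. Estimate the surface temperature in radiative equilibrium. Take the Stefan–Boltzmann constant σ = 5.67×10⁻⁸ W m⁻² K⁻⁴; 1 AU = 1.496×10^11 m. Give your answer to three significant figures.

135 K

Orbital distance: d = 8.42 AU = 1.260×10^12 m.
S = L/(4πd²) = 100.8 W m⁻².
Effective emission temperature (TOA balance): σT_e⁴ = S(1−α)/4 = 14.11 W m⁻² → T_e = 125.6 K.
Surface balance with a leaky layer gives σT_s⁴ = σT_e⁴·2/(2−ε), so T_s = T_e·[2/(2−0.52)]^(1/4) = 135.4 K.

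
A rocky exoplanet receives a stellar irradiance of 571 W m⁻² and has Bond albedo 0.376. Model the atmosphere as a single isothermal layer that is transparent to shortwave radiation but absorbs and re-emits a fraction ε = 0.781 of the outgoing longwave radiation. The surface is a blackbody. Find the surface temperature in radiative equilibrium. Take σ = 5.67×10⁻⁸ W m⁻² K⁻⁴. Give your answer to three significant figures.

Effective emission temperature (TOA balance): σT_e⁴ = S(1−α)/4 = 89.08 W m⁻² → T_e = 199.1 K.
The surface balance (absorbed SW + ε·downward IR = σT_s⁴) with T_a⁴ = T_s⁴/2 reduces to T_s = T_e·[2/(2−ε)]^¼ = 225.3 K.

225 K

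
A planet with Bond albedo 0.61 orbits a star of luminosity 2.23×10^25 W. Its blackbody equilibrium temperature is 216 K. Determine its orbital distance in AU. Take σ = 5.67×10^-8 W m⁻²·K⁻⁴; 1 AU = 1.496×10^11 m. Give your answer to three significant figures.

0.250 AU

The flux needed for this T is 4σT⁴/(1−0.61) = 1266 W m⁻².
S = L/(4πd²) → d = √(L/4πS) = √(2.23×10^25/(4π·1266)) = 3.744×10^10 m = 0.2503 AU.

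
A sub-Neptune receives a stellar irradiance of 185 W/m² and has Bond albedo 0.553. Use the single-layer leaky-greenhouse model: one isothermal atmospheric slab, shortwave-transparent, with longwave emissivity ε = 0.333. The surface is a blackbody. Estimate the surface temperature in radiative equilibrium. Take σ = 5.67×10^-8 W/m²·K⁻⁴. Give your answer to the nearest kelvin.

At the top of the atmosphere, σT_e⁴ = S(1−α)/4 = 20.67 W/m², giving T_e = 138.2 K.
The surface balance (absorbed SW + ε·downward IR = σT_s⁴) with T_a⁴ = T_s⁴/2 reduces to T_s = T_e·[2/(2−ε)]^¼ = 144.6 K.

145 kelvin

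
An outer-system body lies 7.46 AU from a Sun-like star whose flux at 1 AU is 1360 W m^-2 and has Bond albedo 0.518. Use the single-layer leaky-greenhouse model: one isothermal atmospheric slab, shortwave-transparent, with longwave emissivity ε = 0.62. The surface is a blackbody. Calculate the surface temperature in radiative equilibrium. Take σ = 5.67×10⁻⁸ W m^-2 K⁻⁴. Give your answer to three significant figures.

93.1 kelvin

Flux at the orbit: S = 1360/(7.46)² = 24.44 W m^-2.
Effective emission temperature (TOA balance): σT_e⁴ = S(1−α)/4 = 2.945 W m^-2 → T_e = 84.89 K.
The surface balance (absorbed SW + ε·downward IR = σT_s⁴) with T_a⁴ = T_s⁴/2 reduces to T_s = T_e·[2/(2−ε)]^¼ = 93.14 K.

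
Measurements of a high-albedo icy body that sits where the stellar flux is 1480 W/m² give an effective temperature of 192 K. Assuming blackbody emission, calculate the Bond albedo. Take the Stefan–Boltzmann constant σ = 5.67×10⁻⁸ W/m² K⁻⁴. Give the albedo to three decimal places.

0.792

Rearranging the radiative balance, α = 1 − 4σT⁴/S.
4σT⁴ = 4·5.67×10⁻⁸·(192)⁴ = 308.2 W/m².
1−α = 308.2/1480 = 0.2083, so α = 0.7917.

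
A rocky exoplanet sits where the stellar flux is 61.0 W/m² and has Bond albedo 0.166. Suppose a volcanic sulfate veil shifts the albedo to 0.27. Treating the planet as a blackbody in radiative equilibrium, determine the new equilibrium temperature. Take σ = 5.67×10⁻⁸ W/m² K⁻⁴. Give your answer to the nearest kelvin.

With the new albedo, S(1−α₂)/4 = 11.13 W/m², so T₂ = 118.4 K.

118 K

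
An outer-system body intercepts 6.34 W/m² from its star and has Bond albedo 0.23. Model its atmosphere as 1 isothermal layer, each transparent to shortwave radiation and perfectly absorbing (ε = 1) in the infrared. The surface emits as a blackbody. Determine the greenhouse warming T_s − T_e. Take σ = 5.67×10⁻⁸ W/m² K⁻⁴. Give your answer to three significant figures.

12.9 K

OLR = S(1−α)/4 = 1.220 W/m²; the top layer radiates at T_e = 68.11 K.
T_s = (N+1)^(1/4)·T_e = 81.00 K.
So the greenhouse effect raises the surface by 81.00 − 68.11 = 12.89 K.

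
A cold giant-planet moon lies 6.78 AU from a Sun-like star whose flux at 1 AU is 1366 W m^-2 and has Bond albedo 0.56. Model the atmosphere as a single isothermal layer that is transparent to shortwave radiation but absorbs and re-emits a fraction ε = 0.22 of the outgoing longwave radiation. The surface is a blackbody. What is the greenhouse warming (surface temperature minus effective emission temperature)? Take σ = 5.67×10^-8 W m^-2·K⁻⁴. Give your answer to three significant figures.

Irradiance scales as 1/d², so S = 1366 W m^-2 × (1/6.78)² = 29.72 W m^-2.
Effective emission temperature (TOA balance): σT_e⁴ = S(1−α)/4 = 3.269 W m^-2 → T_e = 87.14 K.
Surface balance with a leaky layer gives σT_s⁴ = σT_e⁴·2/(2−ε), so T_s = T_e·[2/(2−0.22)]^(1/4) = 89.71 K.
T_s − T_e = 89.71 − 87.14 = 2.576 K.

2.58 K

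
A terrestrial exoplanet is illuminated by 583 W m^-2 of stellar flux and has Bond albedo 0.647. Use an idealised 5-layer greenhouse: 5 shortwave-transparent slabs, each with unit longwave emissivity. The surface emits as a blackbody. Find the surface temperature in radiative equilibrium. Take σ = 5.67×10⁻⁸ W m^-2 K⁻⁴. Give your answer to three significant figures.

OLR = S(1−α)/4 = 51.45 W m^-2; the top layer radiates at T_e = 173.6 K.
With N = 5 opaque layers, T_s = (N+1)^(1/4)·T_e = 6^(1/4)·173.6 = 271.6 K.

272 K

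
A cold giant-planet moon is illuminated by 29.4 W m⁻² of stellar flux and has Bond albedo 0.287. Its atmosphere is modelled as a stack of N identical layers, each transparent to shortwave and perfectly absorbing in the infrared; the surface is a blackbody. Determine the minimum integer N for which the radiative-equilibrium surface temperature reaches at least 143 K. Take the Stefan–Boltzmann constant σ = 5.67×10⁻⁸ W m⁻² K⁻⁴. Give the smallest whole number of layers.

Top-of-atmosphere balance: σT_e⁴ = S(1−α)/4 = 5.241 W m⁻² → T_e = 98.05 K.
Need (N+1)T_e⁴ ≥ T_s⁴, i.e. N+1 ≥ (143/98.05)⁴ = 4.524.
Rounding up, N = 4.

4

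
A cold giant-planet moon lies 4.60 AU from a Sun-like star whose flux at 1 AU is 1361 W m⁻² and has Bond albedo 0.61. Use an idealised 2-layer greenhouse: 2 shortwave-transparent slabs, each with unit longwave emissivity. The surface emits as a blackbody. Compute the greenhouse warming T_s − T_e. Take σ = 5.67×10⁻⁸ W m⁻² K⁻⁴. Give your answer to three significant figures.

32.4 K

By the inverse-square law, S = 1361/4.60² = 64.32 W m⁻².
The effective emission temperature is T_e = [S(1−α)/(4σ)]^¼ = 102.6 K.
T_s = (N+1)^(1/4)·T_e = 135.0 K.
So the greenhouse effect raises the surface by 135.0 − 102.6 = 32.41 K.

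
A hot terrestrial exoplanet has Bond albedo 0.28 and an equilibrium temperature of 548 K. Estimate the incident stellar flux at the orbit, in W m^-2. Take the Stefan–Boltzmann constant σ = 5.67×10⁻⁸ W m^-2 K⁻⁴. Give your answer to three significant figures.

28400 W m^-2

From S(1−α)/4 = σT⁴: S = 4σT⁴/(1−α).
The emitted flux is σT⁴ = 5113 W m^-2.
S = 4·5113/0.72 = 28410 W m^-2.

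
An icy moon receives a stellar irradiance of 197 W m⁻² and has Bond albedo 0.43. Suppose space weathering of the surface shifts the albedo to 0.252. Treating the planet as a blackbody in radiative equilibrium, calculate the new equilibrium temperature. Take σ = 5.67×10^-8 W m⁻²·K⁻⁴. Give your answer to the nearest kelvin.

With the new albedo, S(1−α₂)/4 = 36.84 W m⁻², so T₂ = 159.7 K.

160 kelvin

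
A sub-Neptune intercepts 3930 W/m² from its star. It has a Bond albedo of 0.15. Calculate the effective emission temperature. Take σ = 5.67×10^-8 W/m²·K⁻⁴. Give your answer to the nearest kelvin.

The planet absorbs (1−α)S over its disc πR² and re-emits over 4πR², so the mean absorbed flux is (1−0.15)·3930/4 = 835.1 W/m².
In equilibrium σT⁴ equals this, so T = 348.4 K.

348 K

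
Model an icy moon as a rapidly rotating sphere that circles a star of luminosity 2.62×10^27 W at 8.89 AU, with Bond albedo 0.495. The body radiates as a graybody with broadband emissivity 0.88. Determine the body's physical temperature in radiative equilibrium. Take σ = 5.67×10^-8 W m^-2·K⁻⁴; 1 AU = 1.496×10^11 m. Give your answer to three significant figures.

131 K

d = 8.89 × 1.496×10^11 m = 1.330×10^12 m.
Spreading L over a sphere of radius d: S = 2.62×10^27/(4π·1.33×10^12²) = 117.9 W m^-2.
Averaging over the sphere, the absorbed flux is S(1−α)/4 = 14.88 W m^-2.
Radiative balance εσT⁴ = 14.88 gives T = [14.88/(0.88·σ)]^(1/4) = 131.4 K.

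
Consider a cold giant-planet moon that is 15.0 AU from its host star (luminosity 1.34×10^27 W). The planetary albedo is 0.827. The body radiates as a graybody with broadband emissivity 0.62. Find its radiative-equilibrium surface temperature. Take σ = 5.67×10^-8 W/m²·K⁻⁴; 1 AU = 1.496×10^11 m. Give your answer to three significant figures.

Orbital distance: d = 15.0 AU = 2.244×10^12 m.
S = L/(4πd²) = 21.18 W/m².
The planet absorbs (1−α)S over its disc πR² and re-emits over 4πR², so the mean absorbed flux is (1−0.827)·21.18/4 = 0.9159 W/m².
Equating to εσT⁴ with ε = 0.62: T = (0.9159/0.62σ)^(1/4) = 71.44 K.

71.4 K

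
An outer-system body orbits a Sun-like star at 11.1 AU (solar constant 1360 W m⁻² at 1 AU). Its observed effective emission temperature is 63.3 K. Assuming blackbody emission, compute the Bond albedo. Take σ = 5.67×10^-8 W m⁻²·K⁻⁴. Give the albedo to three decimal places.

Flux at the orbit: S = 1360/(11.1)² = 11.04 W m⁻².
Energy balance: S(1−α)/4 = σT⁴, so 1−α = 4σT⁴/S.
4σT⁴ = 4·5.67×10⁻⁸·(63.3)⁴ = 3.641 W m⁻².
Hence α = 1 − 3.641/11.04 = 0.6701.

0.670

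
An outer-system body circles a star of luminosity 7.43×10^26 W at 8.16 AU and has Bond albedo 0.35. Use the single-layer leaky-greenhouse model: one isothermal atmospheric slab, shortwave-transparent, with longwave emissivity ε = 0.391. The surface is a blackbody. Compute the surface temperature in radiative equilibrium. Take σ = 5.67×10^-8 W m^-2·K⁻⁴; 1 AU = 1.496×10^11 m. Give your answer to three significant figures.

d = 8.16 × 1.496×10^11 m = 1.221×10^12 m.
Spreading L over a sphere of radius d: S = 7.43×10^26/(4π·1.22×10^12²) = 39.68 W m^-2.
At the top of the atmosphere, σT_e⁴ = S(1−α)/4 = 6.447 W m^-2, giving T_e = 103.3 K.
Surface balance with a leaky layer gives σT_s⁴ = σT_e⁴·2/(2−ε), so T_s = T_e·[2/(2−0.391)]^(1/4) = 109.0 K.

109 kelvin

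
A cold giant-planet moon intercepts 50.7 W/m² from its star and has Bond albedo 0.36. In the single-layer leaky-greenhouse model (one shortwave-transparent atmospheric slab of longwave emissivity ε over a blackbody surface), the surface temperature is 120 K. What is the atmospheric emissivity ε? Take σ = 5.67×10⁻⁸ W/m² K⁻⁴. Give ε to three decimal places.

Effective temperature: T_e = [S(1−α)/(4σ)]^(1/4) = 109.4 K.
Inverting T_s⁴ = 2T_e⁴/(2−ε): (T_e/T_s)⁴ = 0.6900, so ε = 2(1 − 0.6900) = 0.6201.

0.620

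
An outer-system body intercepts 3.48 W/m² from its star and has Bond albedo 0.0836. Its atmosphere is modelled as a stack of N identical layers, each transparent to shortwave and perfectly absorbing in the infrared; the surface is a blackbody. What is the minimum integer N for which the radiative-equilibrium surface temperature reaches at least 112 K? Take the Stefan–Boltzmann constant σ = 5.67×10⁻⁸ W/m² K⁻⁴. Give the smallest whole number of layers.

OLR = S(1−α)/4 = 0.7973 W/m²; the top layer radiates at T_e = 61.24 K.
T_s = (N+1)^(1/4)·T_e ≥ 112 K requires N+1 ≥ (T_s/T_e)⁴ = (112/61.24)⁴ = 11.191.
The minimum whole number is N = 11.

11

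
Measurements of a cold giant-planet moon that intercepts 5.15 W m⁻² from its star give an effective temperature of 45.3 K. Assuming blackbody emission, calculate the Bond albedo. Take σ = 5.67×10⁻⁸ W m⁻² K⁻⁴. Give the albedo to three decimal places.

0.815

From σT⁴ = S(1−α)/4 we invert for α: 1−α = 4σT⁴/S.
σT⁴ = 0.2388 W m⁻², so 4σT⁴ = 0.9551 W m⁻².
1−α = 0.9551/5.150 = 0.1855, so α = 0.8145.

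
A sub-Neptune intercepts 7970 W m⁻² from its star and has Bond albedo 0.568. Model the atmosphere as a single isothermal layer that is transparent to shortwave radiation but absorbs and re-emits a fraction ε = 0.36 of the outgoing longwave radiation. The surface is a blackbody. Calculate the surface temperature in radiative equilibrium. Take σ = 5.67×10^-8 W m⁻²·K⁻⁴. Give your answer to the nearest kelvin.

At the top of the atmosphere, σT_e⁴ = S(1−α)/4 = 860.8 W m⁻², giving T_e = 351.0 K.
For a single slab of emissivity ε, T_s⁴ = 2T_e⁴/(2−ε); thus T_s = 351.0·(1.22)^(1/4) = 368.9 K.

369 K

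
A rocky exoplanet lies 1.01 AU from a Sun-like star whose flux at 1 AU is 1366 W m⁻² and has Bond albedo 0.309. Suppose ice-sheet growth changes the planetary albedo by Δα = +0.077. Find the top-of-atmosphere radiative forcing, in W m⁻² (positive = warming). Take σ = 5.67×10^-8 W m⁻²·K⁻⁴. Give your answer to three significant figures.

-25.8 W m⁻²

By the inverse-square law, S = 1366/1.01² = 1339 W m⁻².
TOA radiative forcing: ΔF = −S·Δα/4 = −1339·(+0.077)/4 = -25.78 W m⁻².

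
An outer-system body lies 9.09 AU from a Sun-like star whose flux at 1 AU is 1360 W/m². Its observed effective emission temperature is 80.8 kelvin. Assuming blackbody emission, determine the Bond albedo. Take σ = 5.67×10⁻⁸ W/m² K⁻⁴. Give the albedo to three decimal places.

0.413

Flux at the orbit: S = 1360/(9.09)² = 16.46 W/m².
From σT⁴ = S(1−α)/4 we invert for α: 1−α = 4σT⁴/S.
σT⁴ = 2.417 W/m², so 4σT⁴ = 9.667 W/m².
Hence α = 1 − 9.667/16.46 = 0.4127.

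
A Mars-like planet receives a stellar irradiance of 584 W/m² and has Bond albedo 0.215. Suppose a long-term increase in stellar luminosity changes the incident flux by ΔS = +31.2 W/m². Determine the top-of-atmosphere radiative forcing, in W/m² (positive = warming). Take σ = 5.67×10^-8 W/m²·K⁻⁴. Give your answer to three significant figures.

TOA radiative forcing: ΔF = (1−α)ΔS/4 = 0.785·(+31.2)/4 = 6.123 W/m².

6.12 W/m²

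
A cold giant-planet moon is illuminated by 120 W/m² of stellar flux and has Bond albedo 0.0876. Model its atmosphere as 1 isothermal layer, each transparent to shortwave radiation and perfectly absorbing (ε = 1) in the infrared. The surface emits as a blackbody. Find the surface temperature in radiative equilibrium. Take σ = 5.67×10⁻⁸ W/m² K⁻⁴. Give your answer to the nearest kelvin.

OLR = S(1−α)/4 = 27.37 W/m²; the top layer radiates at T_e = 148.2 K.
Layer-by-layer balance gives σT_s⁴ = (N+1)σT_e⁴, so T_s = 2^¼·148.2 = 176.3 K.

176 kelvin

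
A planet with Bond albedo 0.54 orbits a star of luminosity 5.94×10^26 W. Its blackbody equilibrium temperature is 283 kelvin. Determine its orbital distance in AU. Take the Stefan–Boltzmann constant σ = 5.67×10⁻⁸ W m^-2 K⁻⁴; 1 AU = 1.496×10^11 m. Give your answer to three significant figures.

0.817 AU

Energy balance gives S = 4σT⁴/(1−α) = 3163 W m^-2.
S = L/(4πd²) → d = √(L/4πS) = √(5.94×10^26/(4π·3163)) = 1.223×10^11 m = 0.8172 AU.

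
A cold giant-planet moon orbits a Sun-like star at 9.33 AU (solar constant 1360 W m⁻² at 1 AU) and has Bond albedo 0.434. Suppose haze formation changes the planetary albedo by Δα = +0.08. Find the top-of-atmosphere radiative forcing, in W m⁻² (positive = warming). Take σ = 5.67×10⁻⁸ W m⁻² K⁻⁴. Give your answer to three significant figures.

-0.312 W m⁻²

Irradiance scales as 1/d², so S = 1360 W m⁻² × (1/9.33)² = 15.62 W m⁻².
TOA radiative forcing: ΔF = −S·Δα/4 = −15.62·(+0.08)/4 = -0.3125 W m⁻².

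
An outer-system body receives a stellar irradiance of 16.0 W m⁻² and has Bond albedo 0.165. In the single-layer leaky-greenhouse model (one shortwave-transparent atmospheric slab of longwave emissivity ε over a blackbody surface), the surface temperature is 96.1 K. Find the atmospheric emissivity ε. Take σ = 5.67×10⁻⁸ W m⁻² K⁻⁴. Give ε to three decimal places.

TOA balance gives T_e = 87.61 K.
Inverting T_s⁴ = 2T_e⁴/(2−ε): (T_e/T_s)⁴ = 0.6907, so ε = 2(1 − 0.6907) = 0.6187.

0.619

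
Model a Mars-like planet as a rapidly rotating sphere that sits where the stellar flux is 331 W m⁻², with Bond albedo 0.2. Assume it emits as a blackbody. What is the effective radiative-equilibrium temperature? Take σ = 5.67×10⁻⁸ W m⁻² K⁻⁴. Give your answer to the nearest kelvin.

The planet absorbs (1−α)S over its disc πR² and re-emits over 4πR², so the mean absorbed flux is (1−0.2)·331.0/4 = 66.20 W m⁻².
Balancing against σT⁴: T = (66.20/5.67×10⁻⁸)^(1/4) = 184.8 K.

185 K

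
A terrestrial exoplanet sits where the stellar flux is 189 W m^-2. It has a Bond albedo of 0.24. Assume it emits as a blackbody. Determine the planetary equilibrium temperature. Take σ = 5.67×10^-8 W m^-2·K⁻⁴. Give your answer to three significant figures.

The planet absorbs (1−α)S over its disc πR² and re-emits over 4πR², so the mean absorbed flux is (1−0.24)·189.0/4 = 35.91 W m^-2.
Balancing against σT⁴: T = (35.91/5.67×10⁻⁸)^(1/4) = 158.6 K.

159 kelvin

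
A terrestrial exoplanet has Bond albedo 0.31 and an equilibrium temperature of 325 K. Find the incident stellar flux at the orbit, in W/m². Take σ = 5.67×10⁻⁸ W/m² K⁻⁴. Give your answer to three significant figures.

Invert the energy balance for S: S = 4σT⁴/(1−α).
σT⁴ = 5.67×10⁻⁸·(325)⁴ = 632.6 W/m².
S = 4·632.6/0.69 = 3667 W/m².

3670 W/m²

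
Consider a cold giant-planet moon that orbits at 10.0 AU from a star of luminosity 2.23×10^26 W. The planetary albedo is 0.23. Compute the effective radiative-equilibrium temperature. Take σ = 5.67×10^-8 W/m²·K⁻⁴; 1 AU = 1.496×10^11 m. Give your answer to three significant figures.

Orbital distance: d = 10.0 AU = 1.496×10^12 m.
Spreading L over a sphere of radius d: S = 2.23×10^26/(4π·1.50×10^12²) = 7.929 W/m².
Averaging over the sphere, the absorbed flux is S(1−α)/4 = 1.526 W/m².
Balancing against σT⁴: T = (1.526/5.67×10⁻⁸)^(1/4) = 72.03 K.

72.0 kelvin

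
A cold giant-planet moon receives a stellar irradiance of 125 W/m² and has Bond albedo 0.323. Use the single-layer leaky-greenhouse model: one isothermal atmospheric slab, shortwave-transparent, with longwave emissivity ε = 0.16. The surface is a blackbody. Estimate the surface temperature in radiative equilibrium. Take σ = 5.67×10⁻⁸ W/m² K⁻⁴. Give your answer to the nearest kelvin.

142 K

The planet radiates to space at T_e = [S(1−α)/(4σ)]^(1/4) = 139.0 K.
For a single slab of emissivity ε, T_s⁴ = 2T_e⁴/(2−ε); thus T_s = 139.0·(1.087)^(1/4) = 141.9 K.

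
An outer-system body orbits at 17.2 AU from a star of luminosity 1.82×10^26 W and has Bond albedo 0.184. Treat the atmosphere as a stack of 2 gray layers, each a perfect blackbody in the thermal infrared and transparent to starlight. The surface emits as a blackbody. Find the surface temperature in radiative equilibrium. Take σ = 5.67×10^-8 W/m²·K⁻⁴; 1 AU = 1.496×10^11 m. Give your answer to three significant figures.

69.7 kelvin

Orbital distance: d = 17.2 AU = 2.573×10^12 m.
Flux at the orbit: S = L/(4πd²) = 1.82×10^26/(4π·(2.57×10^12)²) = 2.187 W/m².
The effective emission temperature is T_e = [S(1−α)/(4σ)]^¼ = 52.97 K.
Layer-by-layer balance gives σT_s⁴ = (N+1)σT_e⁴, so T_s = 3^¼·52.97 = 69.71 K.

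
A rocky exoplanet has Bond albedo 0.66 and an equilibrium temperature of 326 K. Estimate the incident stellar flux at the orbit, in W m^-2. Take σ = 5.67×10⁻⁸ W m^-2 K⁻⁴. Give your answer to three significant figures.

From S(1−α)/4 = σT⁴: S = 4σT⁴/(1−α).
σT⁴ = 5.67×10⁻⁸·(326)⁴ = 640.4 W m^-2.
So S = 4×640.4/(1−0.66) = 7534 W m^-2.

7530 W m^-2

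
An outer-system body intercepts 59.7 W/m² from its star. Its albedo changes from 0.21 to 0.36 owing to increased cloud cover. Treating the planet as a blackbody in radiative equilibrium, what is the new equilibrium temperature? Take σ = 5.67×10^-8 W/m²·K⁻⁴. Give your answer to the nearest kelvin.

114 K

T₂ = [S(1−α₂)/(4σ)]^(1/4) = [59.70·0.64/(4σ)]^(1/4) = 113.9 K.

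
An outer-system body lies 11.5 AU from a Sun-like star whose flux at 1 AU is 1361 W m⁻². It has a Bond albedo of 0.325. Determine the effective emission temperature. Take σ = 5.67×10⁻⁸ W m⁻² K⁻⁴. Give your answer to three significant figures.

Irradiance scales as 1/d², so S = 1361 W m⁻² × (1/11.5)² = 10.29 W m⁻².
Absorbed flux (global mean): S(1−α)/4 = 10.29·0.675/4 = 1.737 W m⁻².
In equilibrium σT⁴ equals this, so T = 74.39 K.

74.4 K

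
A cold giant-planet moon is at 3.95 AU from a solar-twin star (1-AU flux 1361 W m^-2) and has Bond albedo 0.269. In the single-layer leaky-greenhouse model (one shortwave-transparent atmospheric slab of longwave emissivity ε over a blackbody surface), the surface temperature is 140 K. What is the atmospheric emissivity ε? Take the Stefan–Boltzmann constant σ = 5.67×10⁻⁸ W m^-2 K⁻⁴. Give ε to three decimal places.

By the inverse-square law, S = 1361/3.95² = 87.23 W m^-2.
TOA balance gives T_e = 129.5 K.
T_s⁴ = T_e⁴·2/(2−ε) → ε = 2 − 2(T_e/T_s)⁴ = 2 − 2·(129.5/140)⁴ = 0.5363.

0.536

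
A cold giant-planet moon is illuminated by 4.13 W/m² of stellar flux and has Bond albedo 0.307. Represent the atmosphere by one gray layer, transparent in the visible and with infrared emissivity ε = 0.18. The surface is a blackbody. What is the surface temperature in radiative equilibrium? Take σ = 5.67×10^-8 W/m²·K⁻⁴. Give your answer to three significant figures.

61.0 K

At the top of the atmosphere, σT_e⁴ = S(1−α)/4 = 0.7155 W/m², giving T_e = 59.60 K.
The surface balance (absorbed SW + ε·downward IR = σT_s⁴) with T_a⁴ = T_s⁴/2 reduces to T_s = T_e·[2/(2−ε)]^¼ = 61.02 K.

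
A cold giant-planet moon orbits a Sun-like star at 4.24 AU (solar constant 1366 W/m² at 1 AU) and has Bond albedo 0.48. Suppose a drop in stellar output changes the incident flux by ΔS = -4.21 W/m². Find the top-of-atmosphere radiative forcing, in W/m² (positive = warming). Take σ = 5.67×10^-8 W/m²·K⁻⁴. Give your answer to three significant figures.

Irradiance scales as 1/d², so S = 1366 W/m² × (1/4.24)² = 75.98 W/m².
ΔF = Δ[S(1−α)]/4 = (1−0.48)·-4.21/4 = -0.5473 W/m².

-0.547 W/m²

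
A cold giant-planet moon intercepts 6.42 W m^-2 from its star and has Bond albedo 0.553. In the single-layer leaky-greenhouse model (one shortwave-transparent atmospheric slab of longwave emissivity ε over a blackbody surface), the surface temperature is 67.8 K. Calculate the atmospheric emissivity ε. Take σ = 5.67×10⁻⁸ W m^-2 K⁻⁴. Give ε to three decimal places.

First, T_e = [6.420·(1−0.553)/(4σ)]^(1/4) = 59.64 K.
Since (2−ε)/2 = (T_e/T_s)⁴ = 0.5988, ε = 0.8024.

0.802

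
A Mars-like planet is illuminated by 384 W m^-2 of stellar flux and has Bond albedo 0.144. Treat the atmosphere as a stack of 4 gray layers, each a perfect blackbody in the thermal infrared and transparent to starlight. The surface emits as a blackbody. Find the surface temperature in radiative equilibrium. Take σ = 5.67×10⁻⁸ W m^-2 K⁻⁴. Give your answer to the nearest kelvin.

292 kelvin

The effective emission temperature is T_e = [S(1−α)/(4σ)]^¼ = 195.1 K.
Layer-by-layer balance gives σT_s⁴ = (N+1)σT_e⁴, so T_s = 5^¼·195.1 = 291.8 K.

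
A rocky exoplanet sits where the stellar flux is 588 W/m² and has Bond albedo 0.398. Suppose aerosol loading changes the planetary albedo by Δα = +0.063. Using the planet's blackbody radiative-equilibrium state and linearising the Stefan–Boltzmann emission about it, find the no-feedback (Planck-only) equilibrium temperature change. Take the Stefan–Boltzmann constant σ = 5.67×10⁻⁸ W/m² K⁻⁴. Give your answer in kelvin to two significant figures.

-5.2 K

Reference equilibrium: T_e = [S(1−α)/(4σ)]^(1/4) = 198.8 K.
TOA radiative forcing: ΔF = −S·Δα/4 = −588.0·(+0.063)/4 = -9.261 W/m².
Planck response: λ_P = 4σT_e³ = 4·5.67×10⁻⁸·(198.8)³ = 1.781 W/m²/K.
Hence the no-feedback warming is ΔF/(4σT_e³) = -5.20 K.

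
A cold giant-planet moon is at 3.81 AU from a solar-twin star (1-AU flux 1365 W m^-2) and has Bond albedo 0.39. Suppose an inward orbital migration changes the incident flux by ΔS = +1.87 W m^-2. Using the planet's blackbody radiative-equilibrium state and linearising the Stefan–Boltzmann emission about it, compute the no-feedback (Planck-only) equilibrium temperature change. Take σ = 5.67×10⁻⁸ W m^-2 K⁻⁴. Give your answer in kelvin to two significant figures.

0.63 K

By the inverse-square law, S = 1365/3.81² = 94.03 W m^-2.
The baseline emission temperature is T_e = 126.1 K.
TOA radiative forcing: ΔF = (1−α)ΔS/4 = 0.61·(+1.87)/4 = 0.2852 W m^-2.
Planck response: λ_P = 4σT_e³ = 4·5.67×10⁻⁸·(126.1)³ = 0.4549 W m^-2/K.
So ΔT₀ = 0.2852/0.4549 = 0.627 K.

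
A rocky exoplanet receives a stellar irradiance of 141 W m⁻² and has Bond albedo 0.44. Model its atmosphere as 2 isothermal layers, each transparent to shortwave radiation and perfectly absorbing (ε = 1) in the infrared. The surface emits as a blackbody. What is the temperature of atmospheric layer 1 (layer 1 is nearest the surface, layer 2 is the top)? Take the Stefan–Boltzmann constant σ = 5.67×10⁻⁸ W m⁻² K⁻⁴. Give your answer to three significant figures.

The effective emission temperature is T_e = [S(1−α)/(4σ)]^¼ = 136.6 K.
In the N-layer model, layer k (counted from the surface) has T_k = (N+1−k)^(1/4)·T_e.
With k = 1: T_1 = (2+1−1)^¼·136.6 K = 162.4 K.

162 K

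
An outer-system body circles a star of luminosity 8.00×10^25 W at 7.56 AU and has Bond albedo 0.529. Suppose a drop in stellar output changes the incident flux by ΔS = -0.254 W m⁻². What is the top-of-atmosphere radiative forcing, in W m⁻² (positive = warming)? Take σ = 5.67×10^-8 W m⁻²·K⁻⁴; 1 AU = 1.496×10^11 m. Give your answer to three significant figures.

-0.0299 W m⁻²

d = 7.56 × 1.496×10^11 m = 1.131×10^12 m.
Flux at the orbit: S = L/(4πd²) = 8.00×10^25/(4π·(1.13×10^12)²) = 4.977 W m⁻².
TOA radiative forcing: ΔF = (1−α)ΔS/4 = 0.471·(-0.254)/4 = -0.02991 W m⁻².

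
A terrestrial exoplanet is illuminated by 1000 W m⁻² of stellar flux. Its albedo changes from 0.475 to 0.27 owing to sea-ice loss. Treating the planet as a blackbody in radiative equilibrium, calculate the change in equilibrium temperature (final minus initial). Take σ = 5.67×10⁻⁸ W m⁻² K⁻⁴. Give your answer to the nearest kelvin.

Before: T₁ = [1000·0.525/(4σ)]^(1/4) = 219.3 K.
With α = 0.27, T₂ = 238.2 K.
Change: 238.2 − 219.3 = 18.84 K.

19 kelvin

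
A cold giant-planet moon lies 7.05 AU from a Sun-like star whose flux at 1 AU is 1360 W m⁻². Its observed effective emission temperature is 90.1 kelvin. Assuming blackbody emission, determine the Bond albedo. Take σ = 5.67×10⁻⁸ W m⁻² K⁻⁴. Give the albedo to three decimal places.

Irradiance scales as 1/d², so S = 1360 W m⁻² × (1/7.05)² = 27.36 W m⁻².
From σT⁴ = S(1−α)/4 we invert for α: 1−α = 4σT⁴/S.
4σT⁴ = 4·5.67×10⁻⁸·(90.1)⁴ = 14.95 W m⁻².
Hence α = 1 − 14.95/27.36 = 0.4538.

0.454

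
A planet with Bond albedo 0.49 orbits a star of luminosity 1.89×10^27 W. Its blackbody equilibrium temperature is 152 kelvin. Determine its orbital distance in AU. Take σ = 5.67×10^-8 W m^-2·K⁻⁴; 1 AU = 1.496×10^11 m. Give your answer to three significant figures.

The flux needed for this T is 4σT⁴/(1−0.49) = 237.4 W m^-2.
S = L/(4πd²) → d = √(L/4πS) = √(1.89×10^27/(4π·237.4)) = 7.960×10^11 m = 5.321 AU.

5.32 AU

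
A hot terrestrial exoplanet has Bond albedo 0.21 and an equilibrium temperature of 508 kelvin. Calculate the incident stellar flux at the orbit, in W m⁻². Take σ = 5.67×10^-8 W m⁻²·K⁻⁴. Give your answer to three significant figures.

19100 W m⁻²

From S(1−α)/4 = σT⁴: S = 4σT⁴/(1−α).
The emitted flux is σT⁴ = 3776 W m⁻².
So S = 4×3776/(1−0.21) = 19120 W m⁻².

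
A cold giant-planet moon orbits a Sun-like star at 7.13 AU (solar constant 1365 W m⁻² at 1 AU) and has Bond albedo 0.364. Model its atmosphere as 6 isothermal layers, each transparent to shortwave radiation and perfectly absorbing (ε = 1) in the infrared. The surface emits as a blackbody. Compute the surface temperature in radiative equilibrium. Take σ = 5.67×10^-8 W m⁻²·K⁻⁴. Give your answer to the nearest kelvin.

Flux at the orbit: S = 1365/(7.13)² = 26.85 W m⁻².
OLR = S(1−α)/4 = 4.269 W m⁻²; the top layer radiates at T_e = 93.15 K.
With N = 6 opaque layers, T_s = (N+1)^(1/4)·T_e = 7^(1/4)·93.15 = 151.5 K.

152 K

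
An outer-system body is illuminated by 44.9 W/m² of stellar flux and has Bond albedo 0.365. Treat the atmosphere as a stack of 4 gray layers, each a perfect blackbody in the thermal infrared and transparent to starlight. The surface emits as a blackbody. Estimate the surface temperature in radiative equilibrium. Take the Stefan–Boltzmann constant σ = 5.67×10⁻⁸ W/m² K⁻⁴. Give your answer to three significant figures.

158 K

OLR = S(1−α)/4 = 7.128 W/m²; the top layer radiates at T_e = 105.9 K.
For an N-layer opaque stack, T_s⁴ = (N+1)T_e⁴, hence T_s = (5)^(1/4)×105.9 K = 158.3 K.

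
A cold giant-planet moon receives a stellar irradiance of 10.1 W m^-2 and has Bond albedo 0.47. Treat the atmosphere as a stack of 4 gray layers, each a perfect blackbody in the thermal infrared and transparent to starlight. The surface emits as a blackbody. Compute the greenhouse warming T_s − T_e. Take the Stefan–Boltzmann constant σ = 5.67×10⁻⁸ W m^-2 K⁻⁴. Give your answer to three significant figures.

34.5 K

Top-of-atmosphere balance: σT_e⁴ = S(1−α)/4 = 1.338 W m^-2 → T_e = 69.70 K.
Surface: T_s = (5)^¼·T_e = 104.2 K.
Warming: T_s − T_e = 34.53 K.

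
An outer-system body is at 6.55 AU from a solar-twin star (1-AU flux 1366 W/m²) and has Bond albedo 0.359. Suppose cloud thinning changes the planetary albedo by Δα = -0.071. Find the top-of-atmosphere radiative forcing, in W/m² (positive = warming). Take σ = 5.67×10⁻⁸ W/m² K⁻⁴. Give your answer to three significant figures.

0.565 W/m²

By the inverse-square law, S = 1366/6.55² = 31.84 W/m².
ΔF = −(S/4)Δα = −(31.84/4)×(-0.071) = 0.5652 W/m².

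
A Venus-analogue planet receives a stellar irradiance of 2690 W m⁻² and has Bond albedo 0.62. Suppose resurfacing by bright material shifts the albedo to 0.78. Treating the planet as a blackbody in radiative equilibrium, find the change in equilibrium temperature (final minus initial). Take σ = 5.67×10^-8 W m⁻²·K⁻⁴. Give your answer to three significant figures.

Initial: T₁ = [S(1−0.62)/(4σ)]^(1/4) = 259.1 K.
After:  T₂ = [2690·0.22/(4σ)]^(1/4) = 226.0 K.
ΔT = T₂ − T₁ = -33.09 K.

-33.1 K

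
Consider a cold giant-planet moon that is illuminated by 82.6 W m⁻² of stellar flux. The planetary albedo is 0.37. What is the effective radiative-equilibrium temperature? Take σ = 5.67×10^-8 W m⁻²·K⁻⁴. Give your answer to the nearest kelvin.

123 K

The planet absorbs (1−α)S over its disc πR² and re-emits over 4πR², so the mean absorbed flux is (1−0.37)·82.60/4 = 13.01 W m⁻².
Balancing against σT⁴: T = (13.01/5.67×10⁻⁸)^(1/4) = 123.1 K.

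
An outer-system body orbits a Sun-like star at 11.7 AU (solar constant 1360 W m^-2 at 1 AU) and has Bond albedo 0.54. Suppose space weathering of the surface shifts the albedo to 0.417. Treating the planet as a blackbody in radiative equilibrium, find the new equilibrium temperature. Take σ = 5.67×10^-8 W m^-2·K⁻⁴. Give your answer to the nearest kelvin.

71 K

Flux at the orbit: S = 1360/(11.7)² = 9.935 W m^-2.
New equilibrium: T₂ = [(1−0.417)·9.935/(4σ)]^(1/4) = 71.09 K.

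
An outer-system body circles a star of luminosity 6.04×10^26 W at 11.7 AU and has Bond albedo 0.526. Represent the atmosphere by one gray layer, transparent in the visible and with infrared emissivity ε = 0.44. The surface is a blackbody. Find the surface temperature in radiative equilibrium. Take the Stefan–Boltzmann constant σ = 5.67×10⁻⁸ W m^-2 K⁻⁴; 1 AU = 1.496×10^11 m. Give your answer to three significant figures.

80.5 K

d = 11.7 × 1.496×10^11 m = 1.750×10^12 m.
Spreading L over a sphere of radius d: S = 6.04×10^26/(4π·1.75×10^12²) = 15.69 W m^-2.
At the top of the atmosphere, σT_e⁴ = S(1−α)/4 = 1.859 W m^-2, giving T_e = 75.67 K.
For a single slab of emissivity ε, T_s⁴ = 2T_e⁴/(2−ε); thus T_s = 75.67·(1.282)^(1/4) = 80.52 K.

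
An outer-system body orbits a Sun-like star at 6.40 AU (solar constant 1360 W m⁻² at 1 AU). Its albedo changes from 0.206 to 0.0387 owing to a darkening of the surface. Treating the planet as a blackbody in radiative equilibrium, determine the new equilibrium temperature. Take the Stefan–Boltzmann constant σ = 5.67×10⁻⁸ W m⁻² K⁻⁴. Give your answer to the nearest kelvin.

Flux at the orbit: S = 1360/(6.40)² = 33.20 W m⁻².
With the new albedo, S(1−α₂)/4 = 7.980 W m⁻², so T₂ = 108.9 K.

109 kelvin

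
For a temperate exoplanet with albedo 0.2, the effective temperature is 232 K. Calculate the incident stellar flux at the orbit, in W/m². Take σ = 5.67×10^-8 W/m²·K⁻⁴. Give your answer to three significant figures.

821 W/m²

From S(1−α)/4 = σT⁴: S = 4σT⁴/(1−α).
σT⁴ = 5.67×10⁻⁸·(232)⁴ = 164.3 W/m².
So S = 4×164.3/(1−0.2) = 821.3 W/m².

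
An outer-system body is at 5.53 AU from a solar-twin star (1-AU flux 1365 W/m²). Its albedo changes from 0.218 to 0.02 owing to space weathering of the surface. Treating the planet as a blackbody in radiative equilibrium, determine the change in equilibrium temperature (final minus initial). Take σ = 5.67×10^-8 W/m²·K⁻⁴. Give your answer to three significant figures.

Flux at the orbit: S = 1365/(5.53)² = 44.64 W/m².
Initial: T₁ = [S(1−0.218)/(4σ)]^(1/4) = 111.4 K.
Final:   T₂ = [S(1−0.02)/(4σ)]^(1/4) = 117.8 K.
Change: 117.8 − 111.4 = 6.465 K.

6.47 kelvin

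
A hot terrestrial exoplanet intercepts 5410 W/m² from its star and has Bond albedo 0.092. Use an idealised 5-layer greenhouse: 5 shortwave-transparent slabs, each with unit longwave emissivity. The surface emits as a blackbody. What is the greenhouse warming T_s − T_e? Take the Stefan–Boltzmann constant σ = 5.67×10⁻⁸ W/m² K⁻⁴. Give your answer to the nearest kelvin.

The effective emission temperature is T_e = [S(1−α)/(4σ)]^¼ = 383.6 K.
Surface: T_s = (6)^¼·T_e = 600.4 K.
So the greenhouse effect raises the surface by 600.4 − 383.6 = 216.8 K.

217 kelvin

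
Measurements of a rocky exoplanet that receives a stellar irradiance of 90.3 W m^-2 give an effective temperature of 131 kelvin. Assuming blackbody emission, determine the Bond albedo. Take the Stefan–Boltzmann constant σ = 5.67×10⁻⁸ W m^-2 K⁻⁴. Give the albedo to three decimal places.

0.260

Rearranging the radiative balance, α = 1 − 4σT⁴/S.
σT⁴ = 16.70 W m^-2, so 4σT⁴ = 66.79 W m^-2.
Hence α = 1 − 66.79/90.30 = 0.2603.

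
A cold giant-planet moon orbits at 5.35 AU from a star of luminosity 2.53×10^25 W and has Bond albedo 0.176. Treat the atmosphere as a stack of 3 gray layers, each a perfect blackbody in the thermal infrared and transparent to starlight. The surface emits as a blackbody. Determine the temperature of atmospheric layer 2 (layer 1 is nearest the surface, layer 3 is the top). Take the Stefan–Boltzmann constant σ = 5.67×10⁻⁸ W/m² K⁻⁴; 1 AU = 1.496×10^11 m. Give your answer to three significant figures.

69.1 K

Orbital distance: d = 5.35 AU = 8.004×10^11 m.
Spreading L over a sphere of radius d: S = 2.53×10^25/(4π·8.00×10^11²) = 3.143 W/m².
The effective emission temperature is T_e = [S(1−α)/(4σ)]^¼ = 58.13 K.
The net upward flux σT_e⁴ is constant between every pair of levels, so T_k⁴ = (N+1−k)T_e⁴.
T_2 = (2)^(1/4)·58.13 = 69.13 K.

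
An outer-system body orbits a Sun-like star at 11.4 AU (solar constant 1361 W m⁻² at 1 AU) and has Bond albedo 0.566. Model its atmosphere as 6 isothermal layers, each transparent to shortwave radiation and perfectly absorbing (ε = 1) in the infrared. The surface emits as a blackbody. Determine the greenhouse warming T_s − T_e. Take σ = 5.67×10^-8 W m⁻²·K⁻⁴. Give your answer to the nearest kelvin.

By the inverse-square law, S = 1361/11.4² = 10.47 W m⁻².
Top-of-atmosphere balance: σT_e⁴ = S(1−α)/4 = 1.136 W m⁻² → T_e = 66.91 K.
Surface: T_s = (7)^¼·T_e = 108.8 K.
Warming: T_s − T_e = 41.92 K.

42 kelvin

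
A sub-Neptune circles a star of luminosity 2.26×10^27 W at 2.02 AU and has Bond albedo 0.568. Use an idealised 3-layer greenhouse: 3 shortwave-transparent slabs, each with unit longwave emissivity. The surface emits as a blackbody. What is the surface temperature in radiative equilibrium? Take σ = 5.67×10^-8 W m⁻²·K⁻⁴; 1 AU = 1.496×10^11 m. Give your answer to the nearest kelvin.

d = 2.02 × 1.496×10^11 m = 3.022×10^11 m.
Flux at the orbit: S = L/(4πd²) = 2.26×10^27/(4π·(3.02×10^11)²) = 1969 W m⁻².
Top-of-atmosphere balance: σT_e⁴ = S(1−α)/4 = 212.7 W m⁻² → T_e = 247.5 K.
For an N-layer opaque stack, T_s⁴ = (N+1)T_e⁴, hence T_s = (4)^(1/4)×247.5 K = 350.0 K.

350 kelvin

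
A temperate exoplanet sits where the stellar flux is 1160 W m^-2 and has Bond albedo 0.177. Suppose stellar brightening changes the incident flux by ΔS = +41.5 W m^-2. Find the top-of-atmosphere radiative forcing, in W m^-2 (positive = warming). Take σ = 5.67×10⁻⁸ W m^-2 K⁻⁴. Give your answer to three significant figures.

ΔF = Δ[S(1−α)]/4 = (1−0.177)·+41.5/4 = 8.539 W m^-2.

8.54 W m^-2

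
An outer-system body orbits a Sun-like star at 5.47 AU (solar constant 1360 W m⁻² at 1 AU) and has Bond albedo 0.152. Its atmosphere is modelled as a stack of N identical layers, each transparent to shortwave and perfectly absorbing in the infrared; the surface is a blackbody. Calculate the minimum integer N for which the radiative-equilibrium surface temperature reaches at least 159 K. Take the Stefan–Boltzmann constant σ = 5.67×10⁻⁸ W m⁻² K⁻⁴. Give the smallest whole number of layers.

By the inverse-square law, S = 1360/5.47² = 45.45 W m⁻².
The effective emission temperature is T_e = [S(1−α)/(4σ)]^¼ = 114.2 K.
Since T_s⁴ = (N+1)T_e⁴, we need N ≥ (T_s/T_e)⁴ − 1 = 2.761.
The minimum whole number is N = 3.

3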